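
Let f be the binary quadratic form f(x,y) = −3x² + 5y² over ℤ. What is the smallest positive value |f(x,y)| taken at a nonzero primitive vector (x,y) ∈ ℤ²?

descent: ρ → (5,0,-3)
descent: ρ → (-3,6,2)  [lands on river]
river: ρ → (2,6,-3)
closes: descent 2, river 2
min |a| on river = 2

2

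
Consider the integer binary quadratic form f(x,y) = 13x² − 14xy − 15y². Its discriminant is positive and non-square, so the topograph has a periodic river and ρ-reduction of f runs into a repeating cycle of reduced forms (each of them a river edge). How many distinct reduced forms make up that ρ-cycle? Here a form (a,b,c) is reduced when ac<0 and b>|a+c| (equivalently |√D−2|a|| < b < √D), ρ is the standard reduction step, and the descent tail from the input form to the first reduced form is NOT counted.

D = 976, ⌊√D⌋ = 31
descent: ρ → (-15,14,13)  [lands on river]
river: ρ → (13,12,-16)
river: ρ → (-16,20,9)
river: ρ → (9,16,-20)
river: ρ → (-20,24,5)
river: ρ → (5,26,-15)
river: ρ → (-15,4,16)
river: ρ → (16,28,-3)
river: ρ → (-3,26,25)
river: ρ → (25,24,-4)
river: ρ → (-4,24,25)
river: ρ → (25,26,-3)
river: ρ → (-3,28,16)
river: ρ → (16,4,-15)
river: ρ → (-15,26,5)
river: ρ → (5,24,-20)
river: ρ → (-20,16,9)
river: ρ → (9,20,-16)
river: ρ → (-16,12,13)
river: ρ → (13,14,-15)
river: ρ → (-15,16,12)
river: ρ → (12,8,-19)
river: ρ → (-19,30,1)
river: ρ → (1,30,-19)
river: ρ → (-19,8,12)
river: ρ → (12,16,-15)
ρ-cycle length = 26 (tail of 1 descent step not counted)

26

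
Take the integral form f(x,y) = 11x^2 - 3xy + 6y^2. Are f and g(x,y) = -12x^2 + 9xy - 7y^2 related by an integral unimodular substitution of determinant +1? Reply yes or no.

D₁ = -255, D₂ = -255
f: flip: (11,-3,6)→(6,3,11)
f: reduced (well bottom): (6,3,11) with a≤c, −a<b≤a
g is negative-definite; reduce −g:
−g: flip: (12,-9,7)→(7,9,12)
−g: translate: b→-5 (≡9 mod 14), so (7,9,12)→(7,-5,10)
−g: reduced (well bottom): (7,-5,10) with a≤c, −a<b≤a
flip sign back: reduced form of g is (-7,5,-10)
reduced forms (6, 3, 11) vs (-7, 5, -10) ⇒ inequivalent

no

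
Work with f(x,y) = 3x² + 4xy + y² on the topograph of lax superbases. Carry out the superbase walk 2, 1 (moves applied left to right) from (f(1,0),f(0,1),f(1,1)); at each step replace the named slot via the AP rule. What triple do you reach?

start (3,1,8) = (f(1,0),f(0,1),f(1,1))
replace slot 2: 2·(3+8) − 1 = 21 → (3,21,8)
replace slot 1: 2·(21+8) − 3 = 55 → (55,21,8)

55,21,8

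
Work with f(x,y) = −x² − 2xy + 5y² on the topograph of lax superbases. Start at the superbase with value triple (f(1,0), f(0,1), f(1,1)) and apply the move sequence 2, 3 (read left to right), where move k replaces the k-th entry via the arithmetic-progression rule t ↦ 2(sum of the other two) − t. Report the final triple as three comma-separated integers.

start (-1,5,2) = (f(1,0),f(0,1),f(1,1))
replace slot 2: 2·((-1)+2) − 5 = -3 → (-1,-3,2)
replace slot 3: 2·((-1)+(-3)) − 2 = -10 → (-1,-3,-10)

-1,-3,-10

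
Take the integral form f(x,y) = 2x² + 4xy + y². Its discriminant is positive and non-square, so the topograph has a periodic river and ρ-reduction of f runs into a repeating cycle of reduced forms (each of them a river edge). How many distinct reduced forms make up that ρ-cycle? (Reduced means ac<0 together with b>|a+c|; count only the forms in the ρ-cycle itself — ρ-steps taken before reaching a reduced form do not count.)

D = 8, ⌊√D⌋ = 2
descent: ρ → (1,2,-1)  [lands on river]
river: ρ → (-1,2,1)
ρ-cycle length = 2 (tail of 1 descent step not counted)

2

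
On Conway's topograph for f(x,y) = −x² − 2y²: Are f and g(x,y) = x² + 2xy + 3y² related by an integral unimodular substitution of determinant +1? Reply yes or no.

D₁ = -8, D₂ = -8
f is negative-definite; reduce −f:
−f: reduced (well bottom): (1,0,2) with a≤c, −a<b≤a
flip sign back: reduced form of f is (-1,0,-2)
g: translate: b→0 (≡2 mod 2), so (1,2,3)→(1,0,2)
g: reduced (well bottom): (1,0,2) with a≤c, −a<b≤a
reduced forms (-1, 0, -2) vs (1, 0, 2) ⇒ inequivalent

no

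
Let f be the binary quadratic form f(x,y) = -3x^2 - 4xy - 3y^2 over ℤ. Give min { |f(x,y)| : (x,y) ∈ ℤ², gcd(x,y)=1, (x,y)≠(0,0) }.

translate: b→-2 (≡4 mod 6), so (3,4,3)→(3,-2,2)
flip: (3,-2,2)→(2,2,3)
reduced (well bottom): (2,2,3) with a≤c, −a<b≤a
well minimum |f| = |-2| = 2 (negative-definite)

2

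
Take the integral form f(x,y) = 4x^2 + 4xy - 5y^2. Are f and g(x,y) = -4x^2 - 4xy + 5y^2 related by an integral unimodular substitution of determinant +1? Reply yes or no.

D₁ = 96, D₂ = 96
river cycle of f (length 4): (-5, 6, 3), (3, 6, -5), (-5, 4, 4), (4, 4, -5)
river cycle of g (length 4): (5, 4, -4), (-4, 4, 5), (5, 6, -3), (-3, 6, 5)
cycles differ ⇒ inequivalent

no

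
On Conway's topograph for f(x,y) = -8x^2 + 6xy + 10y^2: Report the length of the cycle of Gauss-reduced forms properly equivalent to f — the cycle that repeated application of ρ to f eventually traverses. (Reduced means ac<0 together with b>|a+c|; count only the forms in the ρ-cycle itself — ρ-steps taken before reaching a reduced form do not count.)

D = 356, ⌊√D⌋ = 18
river: ρ → (10,14,-4)
river: ρ → (-4,18,2)
river: ρ → (2,18,-4)
river: ρ → (-4,14,10)
river: ρ → (10,6,-8)
river: ρ → (-8,10,8)
river: ρ → (8,6,-10)
river: ρ → (-10,14,4)
river: ρ → (4,18,-2)
river: ρ → (-2,18,4)
river: ρ → (4,14,-10)
river: ρ → (-10,6,8)
river: ρ → (8,10,-8)
river: ρ → (-8,6,10)
ρ-cycle length = 14 (tail of 0 descent steps not counted)

14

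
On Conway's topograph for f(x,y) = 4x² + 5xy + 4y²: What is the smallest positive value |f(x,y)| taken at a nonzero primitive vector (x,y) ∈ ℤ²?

translate: b→-3 (≡5 mod 8), so (4,5,4)→(4,-3,3)
flip: (4,-3,3)→(3,3,4)
reduced (well bottom): (3,3,4) with a≤c, −a<b≤a
well minimum = a = 3

3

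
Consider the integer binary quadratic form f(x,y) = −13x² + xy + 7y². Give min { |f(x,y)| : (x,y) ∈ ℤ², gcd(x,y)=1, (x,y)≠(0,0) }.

descent: ρ → (7,13,-7)  [lands on river]
river: ρ → (-7,15,5)
river: ρ → (5,15,-7)
river: ρ → (-7,13,7)
river: ρ → (7,15,-5)
river: ρ → (-5,15,7)
closes: descent 1, river 6
min |a| on river = 5

5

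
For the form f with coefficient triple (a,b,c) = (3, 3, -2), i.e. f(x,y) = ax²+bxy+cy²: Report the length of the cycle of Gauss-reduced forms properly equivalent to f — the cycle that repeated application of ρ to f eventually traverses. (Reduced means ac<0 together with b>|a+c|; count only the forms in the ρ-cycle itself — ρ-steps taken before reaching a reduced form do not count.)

D = 33, ⌊√D⌋ = 5
river: ρ → (-2,5,1)
river: ρ → (1,5,-2)
river: ρ → (-2,3,3)
river: ρ → (3,3,-2)
ρ-cycle length = 4 (tail of 0 descent steps not counted)

4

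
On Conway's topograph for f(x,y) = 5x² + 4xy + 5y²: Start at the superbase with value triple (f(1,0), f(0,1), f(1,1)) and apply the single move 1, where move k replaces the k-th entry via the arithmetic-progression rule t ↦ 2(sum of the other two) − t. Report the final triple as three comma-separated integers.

start (5,5,14) = (f(1,0),f(0,1),f(1,1))
replace slot 1: 2·(5+14) − 5 = 33 → (33,5,14)

33,5,14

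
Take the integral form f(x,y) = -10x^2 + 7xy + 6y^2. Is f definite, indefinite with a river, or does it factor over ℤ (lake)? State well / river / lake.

D = b²−4ac = 7² − 4·(-10)·6 = 289
D = 17² is a perfect square ⇒ form factors over ℤ ⇒ lakes

lake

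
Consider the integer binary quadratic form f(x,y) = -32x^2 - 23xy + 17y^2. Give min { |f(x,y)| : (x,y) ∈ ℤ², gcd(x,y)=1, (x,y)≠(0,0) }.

descent: ρ → (17,23,-32)  [lands on river]
river: ρ → (-32,41,8)
river: ρ → (8,39,-37)
river: ρ → (-37,35,10)
river: ρ → (10,45,-17)
river: ρ → (-17,23,32)
river: ρ → (32,41,-8)
river: ρ → (-8,39,37)
river: ρ → (37,35,-10)
river: ρ → (-10,45,17)
closes: descent 1, river 10
min |a| on river = 8

8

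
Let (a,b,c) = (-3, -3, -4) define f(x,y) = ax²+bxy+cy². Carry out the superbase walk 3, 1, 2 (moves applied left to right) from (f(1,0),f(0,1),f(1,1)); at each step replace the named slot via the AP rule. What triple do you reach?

start (-3,-4,-10) = (f(1,0),f(0,1),f(1,1))
replace slot 3: 2·((-3)+(-4)) − (-10) = -4 → (-3,-4,-4)
replace slot 1: 2·((-4)+(-4)) − (-3) = -13 → (-13,-4,-4)
replace slot 2: 2·((-13)+(-4)) − (-4) = -30 → (-13,-30,-4)

-13,-30,-4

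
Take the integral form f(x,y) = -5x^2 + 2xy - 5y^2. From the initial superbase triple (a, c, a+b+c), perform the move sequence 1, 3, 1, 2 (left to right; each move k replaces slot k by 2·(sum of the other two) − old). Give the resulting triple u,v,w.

start (-5,-5,-8) = (f(1,0),f(0,1),f(1,1))
replace slot 1: 2·((-5)+(-8)) − (-5) = -21 → (-21,-5,-8)
replace slot 3: 2·((-21)+(-5)) − (-8) = -44 → (-21,-5,-44)
replace slot 1: 2·((-5)+(-44)) − (-21) = -77 → (-77,-5,-44)
replace slot 2: 2·((-77)+(-44)) − (-5) = -237 → (-77,-237,-44)

-77,-237,-44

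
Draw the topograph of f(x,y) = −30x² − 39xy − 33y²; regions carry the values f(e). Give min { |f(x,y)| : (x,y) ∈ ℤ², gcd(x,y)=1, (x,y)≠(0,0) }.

translate: b→-21 (≡39 mod 60), so (30,39,33)→(30,-21,24)
flip: (30,-21,24)→(24,21,30)
reduced (well bottom): (24,21,30) with a≤c, −a<b≤a
well minimum |f| = |-24| = 24 (negative-definite)

24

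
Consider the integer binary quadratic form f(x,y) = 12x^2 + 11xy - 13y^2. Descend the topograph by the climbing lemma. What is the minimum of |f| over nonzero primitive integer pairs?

river: ρ → (-13,15,10)
river: ρ → (10,25,-3)
river: ρ → (-3,23,18)
river: ρ → (18,13,-8)
river: ρ → (-8,19,12)
river: ρ → (12,5,-15)
river: ρ → (-15,25,2)
river: ρ → (2,27,-2)
river: ρ → (-2,25,15)
river: ρ → (15,5,-12)
river: ρ → (-12,19,8)
river: ρ → (8,13,-18)
river: ρ → (-18,23,3)
river: ρ → (3,25,-10)
river: ρ → (-10,15,13)
river: ρ → (13,11,-12)
river: ρ → (-12,13,12)
river: ρ → (12,11,-13)
closes: descent 0, river 18
min |a| on river = 2

2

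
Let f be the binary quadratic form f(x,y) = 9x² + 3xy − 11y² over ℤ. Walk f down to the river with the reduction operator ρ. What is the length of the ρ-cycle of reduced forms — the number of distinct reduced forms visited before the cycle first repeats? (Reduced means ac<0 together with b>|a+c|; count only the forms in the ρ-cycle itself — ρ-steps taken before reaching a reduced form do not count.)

D = 405, ⌊√D⌋ = 20
river: ρ → (-11,19,1)
river: ρ → (1,19,-11)
river: ρ → (-11,3,9)
river: ρ → (9,15,-5)
river: ρ → (-5,15,9)
river: ρ → (9,3,-11)
ρ-cycle length = 6 (tail of 0 descent steps not counted)

6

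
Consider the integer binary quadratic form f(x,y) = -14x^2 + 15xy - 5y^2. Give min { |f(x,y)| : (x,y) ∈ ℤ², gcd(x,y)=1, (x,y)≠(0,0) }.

translate: b→13 (≡-15 mod 28), so (14,-15,5)→(14,13,4)
flip: (14,13,4)→(4,-13,14)
translate: b→3 (≡-13 mod 8), so (4,-13,14)→(4,3,4)
reduced (well bottom): (4,3,4) with a≤c, −a<b≤a
well minimum |f| = |-4| = 4 (negative-definite)

4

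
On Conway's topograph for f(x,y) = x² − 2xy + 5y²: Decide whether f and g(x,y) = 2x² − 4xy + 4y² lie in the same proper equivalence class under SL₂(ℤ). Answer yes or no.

D₁ = -16, D₂ = -16
f: translate: b→0 (≡-2 mod 2), so (1,-2,5)→(1,0,4)
f: reduced (well bottom): (1,0,4) with a≤c, −a<b≤a
g: translate: b→0 (≡-4 mod 4), so (2,-4,4)→(2,0,2)
g: reduced (well bottom): (2,0,2) with a≤c, −a<b≤a
reduced forms (1, 0, 4) vs (2, 0, 2) ⇒ inequivalent

no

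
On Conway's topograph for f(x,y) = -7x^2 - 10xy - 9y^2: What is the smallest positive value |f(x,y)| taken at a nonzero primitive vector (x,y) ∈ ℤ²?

translate: b→-4 (≡10 mod 14), so (7,10,9)→(7,-4,6)
flip: (7,-4,6)→(6,4,7)
reduced (well bottom): (6,4,7) with a≤c, −a<b≤a
well minimum |f| = |-6| = 6 (negative-definite)

6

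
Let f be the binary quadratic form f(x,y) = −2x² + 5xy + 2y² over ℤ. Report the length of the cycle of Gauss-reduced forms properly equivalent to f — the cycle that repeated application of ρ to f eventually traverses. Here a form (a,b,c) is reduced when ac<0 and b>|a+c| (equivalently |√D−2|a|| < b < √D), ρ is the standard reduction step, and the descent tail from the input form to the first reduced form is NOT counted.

D = 41, ⌊√D⌋ = 6
river: ρ → (2,3,-4)
river: ρ → (-4,5,1)
river: ρ → (1,5,-4)
river: ρ → (-4,3,2)
river: ρ → (2,5,-2)
river: ρ → (-2,3,4)
river: ρ → (4,5,-1)
river: ρ → (-1,5,4)
river: ρ → (4,3,-2)
river: ρ → (-2,5,2)
ρ-cycle length = 10 (tail of 0 descent steps not counted)

10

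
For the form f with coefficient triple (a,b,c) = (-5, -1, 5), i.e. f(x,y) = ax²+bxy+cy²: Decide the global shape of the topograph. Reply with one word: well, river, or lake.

D = b²−4ac = (-1)² − 4·(-5)·5 = 101
D > 0 non-square ⇒ indefinite ⇒ periodic river

river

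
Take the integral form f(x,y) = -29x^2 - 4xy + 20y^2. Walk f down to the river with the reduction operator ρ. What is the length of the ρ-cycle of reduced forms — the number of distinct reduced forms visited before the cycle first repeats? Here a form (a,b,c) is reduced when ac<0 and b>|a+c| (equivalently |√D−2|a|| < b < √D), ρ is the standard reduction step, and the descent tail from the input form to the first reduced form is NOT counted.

D = 2336, ⌊√D⌋ = 48
descent: ρ → (20,44,-5)  [lands on river]
river: ρ → (-5,46,11)
river: ρ → (11,42,-13)
river: ρ → (-13,36,20)
ρ-cycle length = 4 (tail of 1 descent step not counted)

4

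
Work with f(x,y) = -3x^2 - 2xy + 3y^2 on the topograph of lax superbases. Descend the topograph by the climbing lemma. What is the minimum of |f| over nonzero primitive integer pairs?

descent: ρ → (3,2,-3)  [lands on river]
river: ρ → (-3,4,2)
river: ρ → (2,4,-3)
river: ρ → (-3,2,3)
river: ρ → (3,4,-2)
river: ρ → (-2,4,3)
closes: descent 1, river 6
min |a| on river = 2

2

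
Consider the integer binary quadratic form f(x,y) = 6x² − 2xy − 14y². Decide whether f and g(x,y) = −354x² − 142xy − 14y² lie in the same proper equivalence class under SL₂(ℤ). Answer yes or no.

D₁ = 340, D₂ = 340
river cycle of f (length 6): (6, 10, -10), (-10, 10, 6), (6, 14, -6), (-6, 10, 10), (10, 10, -6), (-6, 14, 6)
river cycle of g (length 6): (6, 10, -10), (-10, 10, 6), (6, 14, -6), (-6, 10, 10), (10, 10, -6), (-6, 14, 6)
cycles coincide ⇒ equivalent

yes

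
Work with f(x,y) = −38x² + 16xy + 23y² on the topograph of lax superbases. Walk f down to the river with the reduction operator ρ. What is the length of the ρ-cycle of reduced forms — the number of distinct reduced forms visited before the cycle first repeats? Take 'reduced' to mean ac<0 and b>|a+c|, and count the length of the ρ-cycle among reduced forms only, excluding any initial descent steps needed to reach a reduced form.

D = 3752, ⌊√D⌋ = 61
river: ρ → (23,30,-31)
river: ρ → (-31,32,22)
river: ρ → (22,56,-7)
river: ρ → (-7,56,22)
river: ρ → (22,32,-31)
river: ρ → (-31,30,23)
river: ρ → (23,16,-38)
river: ρ → (-38,60,1)
river: ρ → (1,60,-38)
river: ρ → (-38,16,23)
ρ-cycle length = 10 (tail of 0 descent steps not counted)

10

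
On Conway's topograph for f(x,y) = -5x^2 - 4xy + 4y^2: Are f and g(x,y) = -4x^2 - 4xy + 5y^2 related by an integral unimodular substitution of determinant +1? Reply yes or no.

D₁ = 96, D₂ = 96
river cycle of f (length 4): (4, 4, -5), (-5, 6, 3), (3, 6, -5), (-5, 4, 4)
river cycle of g (length 4): (5, 4, -4), (-4, 4, 5), (5, 6, -3), (-3, 6, 5)
cycles differ ⇒ inequivalent

no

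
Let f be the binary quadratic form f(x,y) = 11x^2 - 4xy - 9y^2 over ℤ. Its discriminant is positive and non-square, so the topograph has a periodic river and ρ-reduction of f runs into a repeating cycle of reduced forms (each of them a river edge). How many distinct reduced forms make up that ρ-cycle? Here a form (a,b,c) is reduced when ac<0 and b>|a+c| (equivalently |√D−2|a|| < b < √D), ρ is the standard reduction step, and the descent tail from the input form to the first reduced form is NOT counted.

D = 412, ⌊√D⌋ = 20
descent: ρ → (-9,4,11)  [lands on river]
river: ρ → (11,18,-2)
river: ρ → (-2,18,11)
river: ρ → (11,4,-9)
river: ρ → (-9,14,6)
river: ρ → (6,10,-13)
river: ρ → (-13,16,3)
river: ρ → (3,20,-1)
river: ρ → (-1,20,3)
river: ρ → (3,16,-13)
river: ρ → (-13,10,6)
river: ρ → (6,14,-9)
ρ-cycle length = 12 (tail of 1 descent step not counted)

12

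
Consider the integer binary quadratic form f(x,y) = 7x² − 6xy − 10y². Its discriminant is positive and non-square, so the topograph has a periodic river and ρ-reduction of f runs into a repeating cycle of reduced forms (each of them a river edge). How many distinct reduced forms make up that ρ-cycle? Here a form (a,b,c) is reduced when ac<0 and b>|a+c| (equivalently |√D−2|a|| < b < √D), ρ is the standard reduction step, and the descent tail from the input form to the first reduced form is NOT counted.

D = 316, ⌊√D⌋ = 17
descent: ρ → (-10,6,7)  [lands on river]
river: ρ → (7,8,-9)
river: ρ → (-9,10,6)
river: ρ → (6,14,-5)
river: ρ → (-5,16,3)
river: ρ → (3,14,-10)
ρ-cycle length = 6 (tail of 1 descent step not counted)

6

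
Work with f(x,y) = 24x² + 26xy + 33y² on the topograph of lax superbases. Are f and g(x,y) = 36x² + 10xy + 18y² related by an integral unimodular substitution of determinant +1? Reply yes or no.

D₁ = -2492, D₂ = -2492
f: translate: b→-22 (≡26 mod 48), so (24,26,33)→(24,-22,31)
f: reduced (well bottom): (24,-22,31) with a≤c, −a<b≤a
g: flip: (36,10,18)→(18,-10,36)
g: reduced (well bottom): (18,-10,36) with a≤c, −a<b≤a
reduced forms (24, -22, 31) vs (18, -10, 36) ⇒ inequivalent

no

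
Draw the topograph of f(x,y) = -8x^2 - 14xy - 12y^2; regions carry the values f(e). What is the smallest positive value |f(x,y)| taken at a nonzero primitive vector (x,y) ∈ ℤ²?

translate: b→-2 (≡14 mod 16), so (8,14,12)→(8,-2,6)
flip: (8,-2,6)→(6,2,8)
reduced (well bottom): (6,2,8) with a≤c, −a<b≤a
well minimum |f| = |-6| = 6 (negative-definite)

6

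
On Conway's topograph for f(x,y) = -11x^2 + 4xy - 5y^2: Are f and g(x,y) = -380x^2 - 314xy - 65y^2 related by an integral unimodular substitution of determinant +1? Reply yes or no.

D₁ = -204, D₂ = -204
f is negative-definite; reduce −f:
−f: flip: (11,-4,5)→(5,4,11)
−f: reduced (well bottom): (5,4,11) with a≤c, −a<b≤a
flip sign back: reduced form of f is (-5,-4,-11)
g is negative-definite; reduce −g:
−g: flip: (380,314,65)→(65,-314,380)
−g: translate: b→-54 (≡-314 mod 130), so (65,-314,380)→(65,-54,12)
−g: flip: (65,-54,12)→(12,54,65)
−g: translate: b→6 (≡54 mod 24), so (12,54,65)→(12,6,5)
−g: flip: (12,6,5)→(5,-6,12)
−g: translate: b→4 (≡-6 mod 10), so (5,-6,12)→(5,4,11)
−g: reduced (well bottom): (5,4,11) with a≤c, −a<b≤a
flip sign back: reduced form of g is (-5,-4,-11)
reduced forms (-5, -4, -11) vs (-5, -4, -11) ⇒ equivalent

yes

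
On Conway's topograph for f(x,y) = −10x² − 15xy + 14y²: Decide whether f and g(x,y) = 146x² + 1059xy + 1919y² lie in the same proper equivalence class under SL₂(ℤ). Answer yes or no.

D₁ = 785, D₂ = 785
river cycle of f (length 10): (14, 15, -10), (-10, 25, 4), (4, 23, -16), (-16, 9, 11), (11, 13, -14), (-14, 15, 10), (10, 25, -4), (-4, 23, 16), (16, 9, -11), (-11, 13, 14)
river cycle of g (length 10): (-10, 25, 4), (4, 23, -16), (-16, 9, 11), (11, 13, -14), (-14, 15, 10), (10, 25, -4), (-4, 23, 16), (16, 9, -11), (-11, 13, 14), (14, 15, -10)
cycles coincide ⇒ equivalent

yes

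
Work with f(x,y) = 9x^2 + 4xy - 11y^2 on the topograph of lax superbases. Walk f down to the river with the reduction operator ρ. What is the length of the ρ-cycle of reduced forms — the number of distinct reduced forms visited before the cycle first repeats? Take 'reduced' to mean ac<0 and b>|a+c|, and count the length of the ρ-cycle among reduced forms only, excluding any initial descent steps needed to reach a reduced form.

D = 412, ⌊√D⌋ = 20
river: ρ → (-11,18,2)
river: ρ → (2,18,-11)
river: ρ → (-11,4,9)
river: ρ → (9,14,-6)
river: ρ → (-6,10,13)
river: ρ → (13,16,-3)
river: ρ → (-3,20,1)
river: ρ → (1,20,-3)
river: ρ → (-3,16,13)
river: ρ → (13,10,-6)
river: ρ → (-6,14,9)
river: ρ → (9,4,-11)
ρ-cycle length = 12 (tail of 0 descent steps not counted)

12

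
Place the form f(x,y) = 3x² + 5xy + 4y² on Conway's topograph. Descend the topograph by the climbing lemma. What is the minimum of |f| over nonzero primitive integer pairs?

translate: b→-1 (≡5 mod 6), so (3,5,4)→(3,-1,2)
flip: (3,-1,2)→(2,1,3)
reduced (well bottom): (2,1,3) with a≤c, −a<b≤a
well minimum = a = 2

2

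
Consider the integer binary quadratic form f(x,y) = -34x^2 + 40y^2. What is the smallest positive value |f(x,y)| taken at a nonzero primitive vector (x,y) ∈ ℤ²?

descent: ρ → (40,0,-34)
descent: ρ → (-34,68,6)  [lands on river]
river: ρ → (6,64,-56)
river: ρ → (-56,48,14)
river: ρ → (14,64,-24)
river: ρ → (-24,32,46)
river: ρ → (46,60,-10)
river: ρ → (-10,60,46)
river: ρ → (46,32,-24)
river: ρ → (-24,64,14)
river: ρ → (14,48,-56)
river: ρ → (-56,64,6)
river: ρ → (6,68,-34)
closes: descent 2, river 12
min |a| on river = 6

6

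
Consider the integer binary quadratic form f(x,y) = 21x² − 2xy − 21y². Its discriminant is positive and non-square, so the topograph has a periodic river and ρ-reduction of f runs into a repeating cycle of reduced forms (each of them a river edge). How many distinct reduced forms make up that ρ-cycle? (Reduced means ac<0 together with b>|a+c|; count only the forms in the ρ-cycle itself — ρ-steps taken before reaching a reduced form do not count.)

D = 1768, ⌊√D⌋ = 42
descent: ρ → (-21,2,21)  [lands on river]
river: ρ → (21,40,-2)
river: ρ → (-2,40,21)
river: ρ → (21,2,-21)
river: ρ → (-21,40,2)
river: ρ → (2,40,-21)
ρ-cycle length = 6 (tail of 1 descent step not counted)

6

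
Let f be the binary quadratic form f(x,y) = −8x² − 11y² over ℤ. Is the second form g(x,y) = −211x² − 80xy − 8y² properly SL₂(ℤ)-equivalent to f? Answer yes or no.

D₁ = -352, D₂ = -352
f is negative-definite; reduce −f:
−f: reduced (well bottom): (8,0,11) with a≤c, −a<b≤a
flip sign back: reduced form of f is (-8,0,-11)
g is negative-definite; reduce −g:
−g: flip: (211,80,8)→(8,-80,211)
−g: translate: b→0 (≡-80 mod 16), so (8,-80,211)→(8,0,11)
−g: reduced (well bottom): (8,0,11) with a≤c, −a<b≤a
flip sign back: reduced form of g is (-8,0,-11)
reduced forms (-8, 0, -11) vs (-8, 0, -11) ⇒ equivalent

yes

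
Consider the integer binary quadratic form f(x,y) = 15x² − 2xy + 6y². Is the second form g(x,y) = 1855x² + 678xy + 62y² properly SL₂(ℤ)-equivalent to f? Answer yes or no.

D₁ = -356, D₂ = -356
f: flip: (15,-2,6)→(6,2,15)
f: reduced (well bottom): (6,2,15) with a≤c, −a<b≤a
g: flip: (1855,678,62)→(62,-678,1855)
g: translate: b→-58 (≡-678 mod 124), so (62,-678,1855)→(62,-58,15)
g: flip: (62,-58,15)→(15,58,62)
g: translate: b→-2 (≡58 mod 30), so (15,58,62)→(15,-2,6)
g: flip: (15,-2,6)→(6,2,15)
g: reduced (well bottom): (6,2,15) with a≤c, −a<b≤a
reduced forms (6, 2, 15) vs (6, 2, 15) ⇒ equivalent

yes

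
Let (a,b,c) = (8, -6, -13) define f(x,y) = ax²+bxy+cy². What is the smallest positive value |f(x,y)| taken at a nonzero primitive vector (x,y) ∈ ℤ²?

descent: ρ → (-13,6,8)  [lands on river]
river: ρ → (8,10,-11)
river: ρ → (-11,12,7)
river: ρ → (7,16,-7)
river: ρ → (-7,12,11)
river: ρ → (11,10,-8)
river: ρ → (-8,6,13)
river: ρ → (13,20,-1)
river: ρ → (-1,20,13)
river: ρ → (13,6,-8)
river: ρ → (-8,10,11)
river: ρ → (11,12,-7)
river: ρ → (-7,16,7)
river: ρ → (7,12,-11)
river: ρ → (-11,10,8)
river: ρ → (8,6,-13)
river: ρ → (-13,20,1)
river: ρ → (1,20,-13)
closes: descent 1, river 18
min |a| on river = 1

1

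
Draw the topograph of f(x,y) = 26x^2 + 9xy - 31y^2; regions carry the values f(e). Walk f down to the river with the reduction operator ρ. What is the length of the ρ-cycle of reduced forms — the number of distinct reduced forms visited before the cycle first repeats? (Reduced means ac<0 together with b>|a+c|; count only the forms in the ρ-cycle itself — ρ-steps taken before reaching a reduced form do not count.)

D = 3305, ⌊√D⌋ = 57
river: ρ → (-31,53,4)
river: ρ → (4,51,-44)
river: ρ → (-44,37,11)
river: ρ → (11,51,-16)
river: ρ → (-16,45,20)
river: ρ → (20,35,-26)
river: ρ → (-26,17,29)
river: ρ → (29,41,-14)
river: ρ → (-14,43,26)
river: ρ → (26,9,-31)
ρ-cycle length = 10 (tail of 0 descent steps not counted)

10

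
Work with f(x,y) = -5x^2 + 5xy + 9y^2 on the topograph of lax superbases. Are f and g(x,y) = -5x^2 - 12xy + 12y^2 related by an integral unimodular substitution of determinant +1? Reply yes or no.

D₁ = 205, D₂ = 384
discriminants differ ⇒ not SL₂(ℤ)-equivalent

no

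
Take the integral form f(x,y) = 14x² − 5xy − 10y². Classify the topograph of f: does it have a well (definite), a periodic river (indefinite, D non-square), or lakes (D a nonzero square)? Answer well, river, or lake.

D = b²−4ac = (-5)² − 4·14·(-10) = 585
D > 0 non-square ⇒ indefinite ⇒ periodic river

river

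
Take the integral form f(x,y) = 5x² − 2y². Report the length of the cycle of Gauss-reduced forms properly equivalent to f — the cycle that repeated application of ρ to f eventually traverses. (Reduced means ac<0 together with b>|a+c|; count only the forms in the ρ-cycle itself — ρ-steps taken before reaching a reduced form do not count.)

D = 40, ⌊√D⌋ = 6
descent: ρ → (-2,4,3)  [lands on river]
river: ρ → (3,2,-3)
river: ρ → (-3,4,2)
river: ρ → (2,4,-3)
river: ρ → (-3,2,3)
river: ρ → (3,4,-2)
ρ-cycle length = 6 (tail of 1 descent step not counted)

6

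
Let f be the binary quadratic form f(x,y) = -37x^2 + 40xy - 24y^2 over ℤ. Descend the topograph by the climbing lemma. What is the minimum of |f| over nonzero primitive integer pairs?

translate: b→34 (≡-40 mod 74), so (37,-40,24)→(37,34,21)
flip: (37,34,21)→(21,-34,37)
translate: b→8 (≡-34 mod 42), so (21,-34,37)→(21,8,24)
reduced (well bottom): (21,8,24) with a≤c, −a<b≤a
well minimum |f| = |-21| = 21 (negative-definite)

21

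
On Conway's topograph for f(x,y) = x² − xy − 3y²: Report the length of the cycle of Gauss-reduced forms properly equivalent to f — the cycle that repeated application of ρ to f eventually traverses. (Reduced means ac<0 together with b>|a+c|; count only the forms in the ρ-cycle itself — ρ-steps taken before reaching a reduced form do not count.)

D = 13, ⌊√D⌋ = 3
descent: ρ → (-3,1,1)
descent: ρ → (1,3,-1)  [lands on river]
river: ρ → (-1,3,1)
ρ-cycle length = 2 (tail of 2 descent steps not counted)

2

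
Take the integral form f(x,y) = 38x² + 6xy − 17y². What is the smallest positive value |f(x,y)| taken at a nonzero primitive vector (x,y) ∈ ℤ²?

descent: ρ → (-17,28,27)  [lands on river]
river: ρ → (27,26,-18)
river: ρ → (-18,46,7)
river: ρ → (7,38,-42)
river: ρ → (-42,46,3)
river: ρ → (3,50,-10)
river: ρ → (-10,50,3)
river: ρ → (3,46,-42)
river: ρ → (-42,38,7)
river: ρ → (7,46,-18)
river: ρ → (-18,26,27)
river: ρ → (27,28,-17)
river: ρ → (-17,40,15)
river: ρ → (15,50,-2)
river: ρ → (-2,50,15)
river: ρ → (15,40,-17)
closes: descent 1, river 16
min |a| on river = 2

2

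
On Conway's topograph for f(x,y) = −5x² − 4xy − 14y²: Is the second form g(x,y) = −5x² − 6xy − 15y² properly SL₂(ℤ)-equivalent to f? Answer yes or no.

D₁ = -264, D₂ = -264
f is negative-definite; reduce −f:
−f: reduced (well bottom): (5,4,14) with a≤c, −a<b≤a
flip sign back: reduced form of f is (-5,-4,-14)
g is negative-definite; reduce −g:
−g: translate: b→-4 (≡6 mod 10), so (5,6,15)→(5,-4,14)
−g: reduced (well bottom): (5,-4,14) with a≤c, −a<b≤a
flip sign back: reduced form of g is (-5,4,-14)
reduced forms (-5, -4, -14) vs (-5, 4, -14) ⇒ inequivalent

no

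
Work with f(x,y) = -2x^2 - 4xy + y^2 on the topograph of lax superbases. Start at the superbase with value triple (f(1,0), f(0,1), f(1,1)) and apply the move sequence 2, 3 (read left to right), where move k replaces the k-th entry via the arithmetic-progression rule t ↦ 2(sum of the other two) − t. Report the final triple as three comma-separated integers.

start (-2,1,-5) = (f(1,0),f(0,1),f(1,1))
replace slot 2: 2·((-2)+(-5)) − 1 = -15 → (-2,-15,-5)
replace slot 3: 2·((-2)+(-15)) − (-5) = -29 → (-2,-15,-29)

-2,-15,-29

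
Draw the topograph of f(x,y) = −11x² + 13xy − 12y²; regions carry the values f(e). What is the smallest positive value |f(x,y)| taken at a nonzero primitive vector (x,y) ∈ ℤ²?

translate: b→9 (≡-13 mod 22), so (11,-13,12)→(11,9,10)
flip: (11,9,10)→(10,-9,11)
reduced (well bottom): (10,-9,11) with a≤c, −a<b≤a
well minimum |f| = |-10| = 10 (negative-definite)

10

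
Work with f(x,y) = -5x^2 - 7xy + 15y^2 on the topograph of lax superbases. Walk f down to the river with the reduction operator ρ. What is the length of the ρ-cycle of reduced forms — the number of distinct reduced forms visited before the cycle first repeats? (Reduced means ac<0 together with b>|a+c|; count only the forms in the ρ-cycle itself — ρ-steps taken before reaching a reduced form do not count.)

D = 349, ⌊√D⌋ = 18
descent: ρ → (15,7,-5)
descent: ρ → (-5,13,9)  [lands on river]
river: ρ → (9,5,-9)
river: ρ → (-9,13,5)
river: ρ → (5,17,-3)
river: ρ → (-3,13,15)
river: ρ → (15,17,-1)
river: ρ → (-1,17,15)
river: ρ → (15,13,-3)
river: ρ → (-3,17,5)
river: ρ → (5,13,-9)
river: ρ → (-9,5,9)
river: ρ → (9,13,-5)
river: ρ → (-5,17,3)
river: ρ → (3,13,-15)
river: ρ → (-15,17,1)
river: ρ → (1,17,-15)
river: ρ → (-15,13,3)
river: ρ → (3,17,-5)
ρ-cycle length = 18 (tail of 2 descent steps not counted)

18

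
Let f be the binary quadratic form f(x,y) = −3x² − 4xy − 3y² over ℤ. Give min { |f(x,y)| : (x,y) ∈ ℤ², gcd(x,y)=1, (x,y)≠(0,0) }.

translate: b→-2 (≡4 mod 6), so (3,4,3)→(3,-2,2)
flip: (3,-2,2)→(2,2,3)
reduced (well bottom): (2,2,3) with a≤c, −a<b≤a
well minimum |f| = |-2| = 2 (negative-definite)

2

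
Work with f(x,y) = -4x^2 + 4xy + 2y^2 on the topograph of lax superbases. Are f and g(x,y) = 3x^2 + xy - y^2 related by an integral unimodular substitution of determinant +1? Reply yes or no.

D₁ = 48, D₂ = 13
discriminants differ ⇒ not SL₂(ℤ)-equivalent

no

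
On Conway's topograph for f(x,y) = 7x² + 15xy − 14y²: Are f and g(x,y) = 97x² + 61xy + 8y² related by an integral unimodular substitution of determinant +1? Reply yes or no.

D₁ = 617, D₂ = 617
river cycle of f (length 34): (-14, 13, 8), (8, 19, -8), (-8, 13, 14), (14, 15, -7), (-7, 13, 16), (16, 19, -4), (-4, 21, 11), (11, 23, -2), (-2, 21, 22), (22, 23, -1), … (24 more)
river cycle of g (length 34): (8, 19, -8), (-8, 13, 14), (14, 15, -7), (-7, 13, 16), (16, 19, -4), (-4, 21, 11), (11, 23, -2), (-2, 21, 22), (22, 23, -1), (-1, 23, 22), … (24 more)
cycles coincide ⇒ equivalent

yes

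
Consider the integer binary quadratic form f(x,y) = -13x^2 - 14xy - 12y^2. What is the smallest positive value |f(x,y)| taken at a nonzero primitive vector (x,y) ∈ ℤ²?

translate: b→-12 (≡14 mod 26), so (13,14,12)→(13,-12,11)
flip: (13,-12,11)→(11,12,13)
translate: b→-10 (≡12 mod 22), so (11,12,13)→(11,-10,12)
reduced (well bottom): (11,-10,12) with a≤c, −a<b≤a
well minimum |f| = |-11| = 11 (negative-definite)

11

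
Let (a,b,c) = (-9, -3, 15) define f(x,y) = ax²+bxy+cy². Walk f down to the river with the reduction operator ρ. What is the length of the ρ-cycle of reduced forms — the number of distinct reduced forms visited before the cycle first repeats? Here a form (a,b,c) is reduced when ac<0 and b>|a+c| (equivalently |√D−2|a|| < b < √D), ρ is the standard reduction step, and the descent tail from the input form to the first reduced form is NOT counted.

D = 549, ⌊√D⌋ = 23
descent: ρ → (15,3,-9)
descent: ρ → (-9,15,9)  [lands on river]
river: ρ → (9,21,-3)
river: ρ → (-3,21,9)
river: ρ → (9,15,-9)
river: ρ → (-9,21,3)
river: ρ → (3,21,-9)
ρ-cycle length = 6 (tail of 2 descent steps not counted)

6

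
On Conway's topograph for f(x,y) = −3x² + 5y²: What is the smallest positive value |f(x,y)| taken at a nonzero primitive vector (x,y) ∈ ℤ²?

descent: ρ → (5,0,-3)
descent: ρ → (-3,6,2)  [lands on river]
river: ρ → (2,6,-3)
closes: descent 2, river 2
min |a| on river = 2

2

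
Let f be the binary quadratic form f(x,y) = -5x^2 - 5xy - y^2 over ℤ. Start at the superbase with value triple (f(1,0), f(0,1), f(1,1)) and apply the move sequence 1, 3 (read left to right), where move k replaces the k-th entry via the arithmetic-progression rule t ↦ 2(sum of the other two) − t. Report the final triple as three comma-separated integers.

start (-5,-1,-11) = (f(1,0),f(0,1),f(1,1))
replace slot 1: 2·((-1)+(-11)) − (-5) = -19 → (-19,-1,-11)
replace slot 3: 2·((-19)+(-1)) − (-11) = -29 → (-19,-1,-29)

-19,-1,-29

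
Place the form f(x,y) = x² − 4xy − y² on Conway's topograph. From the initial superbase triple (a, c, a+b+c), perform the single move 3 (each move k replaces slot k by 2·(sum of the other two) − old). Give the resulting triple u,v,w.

start (1,-1,-4) = (f(1,0),f(0,1),f(1,1))
replace slot 3: 2·(1+(-1)) − (-4) = 4 → (1,-1,4)

1,-1,4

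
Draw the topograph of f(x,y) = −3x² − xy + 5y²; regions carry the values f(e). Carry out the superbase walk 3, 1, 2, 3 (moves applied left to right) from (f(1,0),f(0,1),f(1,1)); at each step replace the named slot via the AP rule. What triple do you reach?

start (-3,5,1) = (f(1,0),f(0,1),f(1,1))
replace slot 3: 2·((-3)+5) − 1 = 3 → (-3,5,3)
replace slot 1: 2·(5+3) − (-3) = 19 → (19,5,3)
replace slot 2: 2·(19+3) − 5 = 39 → (19,39,3)
replace slot 3: 2·(19+39) − 3 = 113 → (19,39,113)

19,39,113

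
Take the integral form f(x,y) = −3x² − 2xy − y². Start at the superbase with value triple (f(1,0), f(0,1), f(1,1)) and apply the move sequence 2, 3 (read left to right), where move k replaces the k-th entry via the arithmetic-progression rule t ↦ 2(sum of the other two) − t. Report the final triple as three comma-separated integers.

start (-3,-1,-6) = (f(1,0),f(0,1),f(1,1))
replace slot 2: 2·((-3)+(-6)) − (-1) = -17 → (-3,-17,-6)
replace slot 3: 2·((-3)+(-17)) − (-6) = -34 → (-3,-17,-34)

-3,-17,-34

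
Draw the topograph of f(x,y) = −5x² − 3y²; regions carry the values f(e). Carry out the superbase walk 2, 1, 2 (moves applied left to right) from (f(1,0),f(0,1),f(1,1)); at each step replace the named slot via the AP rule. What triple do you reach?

start (-5,-3,-8) = (f(1,0),f(0,1),f(1,1))
replace slot 2: 2·((-5)+(-8)) − (-3) = -23 → (-5,-23,-8)
replace slot 1: 2·((-23)+(-8)) − (-5) = -57 → (-57,-23,-8)
replace slot 2: 2·((-57)+(-8)) − (-23) = -107 → (-57,-107,-8)

-57,-107,-8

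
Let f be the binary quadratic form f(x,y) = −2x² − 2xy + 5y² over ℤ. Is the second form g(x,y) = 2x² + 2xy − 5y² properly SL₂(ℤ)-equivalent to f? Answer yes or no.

D₁ = 44, D₂ = 44
river cycle of f (length 2): (-2, 6, 1), (1, 6, -2)
river cycle of g (length 2): (2, 6, -1), (-1, 6, 2)
cycles differ ⇒ inequivalent

no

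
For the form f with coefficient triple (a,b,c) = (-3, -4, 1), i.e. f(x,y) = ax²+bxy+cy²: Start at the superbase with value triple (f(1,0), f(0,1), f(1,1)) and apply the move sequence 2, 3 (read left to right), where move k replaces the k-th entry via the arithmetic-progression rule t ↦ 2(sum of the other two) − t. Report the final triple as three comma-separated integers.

start (-3,1,-6) = (f(1,0),f(0,1),f(1,1))
replace slot 2: 2·((-3)+(-6)) − 1 = -19 → (-3,-19,-6)
replace slot 3: 2·((-3)+(-19)) − (-6) = -38 → (-3,-19,-38)

-3,-19,-38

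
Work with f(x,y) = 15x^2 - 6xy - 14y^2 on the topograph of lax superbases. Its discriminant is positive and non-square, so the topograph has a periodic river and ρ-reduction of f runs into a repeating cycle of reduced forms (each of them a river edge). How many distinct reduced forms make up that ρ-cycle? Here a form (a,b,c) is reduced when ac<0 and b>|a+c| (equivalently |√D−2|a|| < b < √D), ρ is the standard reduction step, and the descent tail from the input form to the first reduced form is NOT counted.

D = 876, ⌊√D⌋ = 29
descent: ρ → (-14,6,15)  [lands on river]
river: ρ → (15,24,-5)
river: ρ → (-5,26,10)
river: ρ → (10,14,-17)
river: ρ → (-17,20,7)
river: ρ → (7,22,-14)
ρ-cycle length = 6 (tail of 1 descent step not counted)

6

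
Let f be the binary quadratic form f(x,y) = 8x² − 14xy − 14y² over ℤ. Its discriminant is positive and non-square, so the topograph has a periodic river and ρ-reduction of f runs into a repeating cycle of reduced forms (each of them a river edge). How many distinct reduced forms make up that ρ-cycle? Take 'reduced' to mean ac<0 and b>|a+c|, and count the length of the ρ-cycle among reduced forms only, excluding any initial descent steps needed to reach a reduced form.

D = 644, ⌊√D⌋ = 25
descent: ρ → (-14,14,8)  [lands on river]
river: ρ → (8,18,-10)
river: ρ → (-10,22,4)
river: ρ → (4,18,-20)
river: ρ → (-20,22,2)
river: ρ → (2,22,-20)
river: ρ → (-20,18,4)
river: ρ → (4,22,-10)
river: ρ → (-10,18,8)
river: ρ → (8,14,-14)
ρ-cycle length = 10 (tail of 1 descent step not counted)

10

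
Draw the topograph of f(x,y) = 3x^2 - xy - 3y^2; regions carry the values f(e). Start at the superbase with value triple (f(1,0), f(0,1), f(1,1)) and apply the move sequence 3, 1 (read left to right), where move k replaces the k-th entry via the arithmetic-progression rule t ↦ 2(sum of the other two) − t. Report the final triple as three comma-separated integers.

start (3,-3,-1) = (f(1,0),f(0,1),f(1,1))
replace slot 3: 2·(3+(-3)) − (-1) = 1 → (3,-3,1)
replace slot 1: 2·((-3)+1) − 3 = -7 → (-7,-3,1)

-7,-3,1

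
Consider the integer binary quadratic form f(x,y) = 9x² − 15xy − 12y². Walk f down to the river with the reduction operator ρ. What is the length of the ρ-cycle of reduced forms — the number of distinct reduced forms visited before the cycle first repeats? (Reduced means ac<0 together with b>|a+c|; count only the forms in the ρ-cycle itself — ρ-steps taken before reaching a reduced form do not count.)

D = 657, ⌊√D⌋ = 25
descent: ρ → (-12,15,9)  [lands on river]
river: ρ → (9,21,-6)
river: ρ → (-6,15,18)
river: ρ → (18,21,-3)
river: ρ → (-3,21,18)
river: ρ → (18,15,-6)
river: ρ → (-6,21,9)
river: ρ → (9,15,-12)
river: ρ → (-12,9,12)
river: ρ → (12,15,-9)
river: ρ → (-9,21,6)
river: ρ → (6,15,-18)
river: ρ → (-18,21,3)
river: ρ → (3,21,-18)
river: ρ → (-18,15,6)
river: ρ → (6,21,-9)
river: ρ → (-9,15,12)
river: ρ → (12,9,-12)
ρ-cycle length = 18 (tail of 1 descent step not counted)

18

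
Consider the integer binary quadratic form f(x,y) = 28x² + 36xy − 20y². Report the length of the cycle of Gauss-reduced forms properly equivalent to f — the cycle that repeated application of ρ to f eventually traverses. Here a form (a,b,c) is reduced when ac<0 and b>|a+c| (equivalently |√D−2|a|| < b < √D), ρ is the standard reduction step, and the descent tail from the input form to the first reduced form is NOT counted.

D = 3536, ⌊√D⌋ = 59
river: ρ → (-20,44,20)
river: ρ → (20,36,-28)
river: ρ → (-28,20,28)
river: ρ → (28,36,-20)
ρ-cycle length = 4 (tail of 0 descent steps not counted)

4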